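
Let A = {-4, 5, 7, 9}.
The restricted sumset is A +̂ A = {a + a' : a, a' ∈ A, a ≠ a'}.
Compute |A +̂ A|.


Restricted sumset: A +̂ A = {a + a' : a ∈ A, a' ∈ A, a ≠ a'}.
Equivalently, take A + A and drop any sum 2a that is achievable ONLY as a + a for a ∈ A (i.e. sums representable only with equal summands).
Enumerate pairs (a, a') with a < a' (symmetric, so each unordered pair gives one sum; this covers all a ≠ a'):
  -4 + 5 = 1
  -4 + 7 = 3
  -4 + 9 = 5
  5 + 7 = 12
  5 + 9 = 14
  7 + 9 = 16
Collected distinct sums: {1, 3, 5, 12, 14, 16}
|A +̂ A| = 6
(Reference bound: |A +̂ A| ≥ 2|A| - 3 for |A| ≥ 2, with |A| = 4 giving ≥ 5.)

|A +̂ A| = 6


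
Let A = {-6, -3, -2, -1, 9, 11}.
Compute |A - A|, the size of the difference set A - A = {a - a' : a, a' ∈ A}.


A - A = {a - a' : a, a' ∈ A}; |A| = 6.
Bounds: 2|A|-1 ≤ |A - A| ≤ |A|² - |A| + 1, i.e. 11 ≤ |A - A| ≤ 31.
Note: 0 ∈ A - A always (from a - a). The set is symmetric: if d ∈ A - A then -d ∈ A - A.
Enumerate nonzero differences d = a - a' with a > a' (then include -d):
Positive differences: {1, 2, 3, 4, 5, 10, 11, 12, 13, 14, 15, 17}
Full difference set: {0} ∪ (positive diffs) ∪ (negative diffs).
|A - A| = 1 + 2·12 = 25 (matches direct enumeration: 25).

|A - A| = 25


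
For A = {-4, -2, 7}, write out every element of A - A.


A - A = {a - a' : a, a' ∈ A}.
Compute a - a' for each ordered pair (a, a'):
a = -4: -4--4=0, -4--2=-2, -4-7=-11
a = -2: -2--4=2, -2--2=0, -2-7=-9
a = 7: 7--4=11, 7--2=9, 7-7=0
Collecting distinct values (and noting 0 appears from a-a):
A - A = {-11, -9, -2, 0, 2, 9, 11}
|A - A| = 7

A - A = {-11, -9, -2, 0, 2, 9, 11}


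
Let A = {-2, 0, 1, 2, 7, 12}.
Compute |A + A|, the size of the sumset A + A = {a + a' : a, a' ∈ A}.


A + A = {a + a' : a, a' ∈ A}; |A| = 6.
General bounds: 2|A| - 1 ≤ |A + A| ≤ |A|(|A|+1)/2, i.e. 11 ≤ |A + A| ≤ 21.
Lower bound 2|A|-1 is attained iff A is an arithmetic progression.
Enumerate sums a + a' for a ≤ a' (symmetric, so this suffices):
a = -2: -2+-2=-4, -2+0=-2, -2+1=-1, -2+2=0, -2+7=5, -2+12=10
a = 0: 0+0=0, 0+1=1, 0+2=2, 0+7=7, 0+12=12
a = 1: 1+1=2, 1+2=3, 1+7=8, 1+12=13
a = 2: 2+2=4, 2+7=9, 2+12=14
a = 7: 7+7=14, 7+12=19
a = 12: 12+12=24
Distinct sums: {-4, -2, -1, 0, 1, 2, 3, 4, 5, 7, 8, 9, 10, 12, 13, 14, 19, 24}
|A + A| = 18

|A + A| = 18


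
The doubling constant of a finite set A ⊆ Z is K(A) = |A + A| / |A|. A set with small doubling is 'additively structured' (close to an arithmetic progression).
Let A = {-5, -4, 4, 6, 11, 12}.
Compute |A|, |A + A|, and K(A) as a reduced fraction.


|A| = 6.
Compute A + A by enumerating all 36 pairs.
A + A = {-10, -9, -8, -1, 0, 1, 2, 6, 7, 8, 10, 12, 15, 16, 17, 18, 22, 23, 24}, so |A + A| = 19.
K = |A + A| / |A| = 19/6 (already in lowest terms) ≈ 3.1667.
Reference: AP of size 6 gives K = 11/6 ≈ 1.8333; a fully generic set of size 6 gives K ≈ 3.5000.

|A| = 6, |A + A| = 19, K = 19/6.


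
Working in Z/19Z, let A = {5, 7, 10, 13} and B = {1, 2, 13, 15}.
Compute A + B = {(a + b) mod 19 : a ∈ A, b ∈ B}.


Work in Z/19Z: reduce every sum a + b modulo 19.
Enumerate all 16 pairs:
a = 5: 5+1=6, 5+2=7, 5+13=18, 5+15=1
a = 7: 7+1=8, 7+2=9, 7+13=1, 7+15=3
a = 10: 10+1=11, 10+2=12, 10+13=4, 10+15=6
a = 13: 13+1=14, 13+2=15, 13+13=7, 13+15=9
Distinct residues collected: {1, 3, 4, 6, 7, 8, 9, 11, 12, 14, 15, 18}
|A + B| = 12 (out of 19 total residues).

A + B = {1, 3, 4, 6, 7, 8, 9, 11, 12, 14, 15, 18}


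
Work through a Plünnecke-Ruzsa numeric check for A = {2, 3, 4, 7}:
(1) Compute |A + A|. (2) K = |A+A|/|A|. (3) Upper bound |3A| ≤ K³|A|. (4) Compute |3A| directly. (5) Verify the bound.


|A| = 4.
Step 1: Compute A + A by enumerating all 16 pairs.
A + A = {4, 5, 6, 7, 8, 9, 10, 11, 14}, so |A + A| = 9.
Step 2: Doubling constant K = |A + A|/|A| = 9/4 = 9/4 ≈ 2.2500.
Step 3: Plünnecke-Ruzsa gives |3A| ≤ K³·|A| = (2.2500)³ · 4 ≈ 45.5625.
Step 4: Compute 3A = A + A + A directly by enumerating all triples (a,b,c) ∈ A³; |3A| = 14.
Step 5: Check 14 ≤ 45.5625? Yes ✓.

K = 9/4, Plünnecke-Ruzsa bound K³|A| ≈ 45.5625, |3A| = 14, inequality holds.


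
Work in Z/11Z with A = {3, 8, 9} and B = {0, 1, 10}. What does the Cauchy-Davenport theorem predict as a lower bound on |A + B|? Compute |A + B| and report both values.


Cauchy-Davenport: |A + B| ≥ min(p, |A| + |B| - 1) for A, B nonempty in Z/pZ.
|A| = 3, |B| = 3, p = 11.
CD lower bound = min(11, 3 + 3 - 1) = min(11, 5) = 5.
Compute A + B mod 11 directly:
a = 3: 3+0=3, 3+1=4, 3+10=2
a = 8: 8+0=8, 8+1=9, 8+10=7
a = 9: 9+0=9, 9+1=10, 9+10=8
A + B = {2, 3, 4, 7, 8, 9, 10}, so |A + B| = 7.
Verify: 7 ≥ 5? Yes ✓.

CD lower bound = 5, actual |A + B| = 7.


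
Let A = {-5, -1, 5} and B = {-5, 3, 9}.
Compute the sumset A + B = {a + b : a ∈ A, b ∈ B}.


A + B = {a + b : a ∈ A, b ∈ B}.
Enumerate all |A|·|B| = 3·3 = 9 pairs (a, b) and collect distinct sums.
a = -5: -5+-5=-10, -5+3=-2, -5+9=4
a = -1: -1+-5=-6, -1+3=2, -1+9=8
a = 5: 5+-5=0, 5+3=8, 5+9=14
Collecting distinct sums: A + B = {-10, -6, -2, 0, 2, 4, 8, 14}
|A + B| = 8

A + B = {-10, -6, -2, 0, 2, 4, 8, 14}


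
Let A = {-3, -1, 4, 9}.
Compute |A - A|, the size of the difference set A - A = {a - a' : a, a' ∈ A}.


A - A = {a - a' : a, a' ∈ A}; |A| = 4.
Bounds: 2|A|-1 ≤ |A - A| ≤ |A|² - |A| + 1, i.e. 7 ≤ |A - A| ≤ 13.
Note: 0 ∈ A - A always (from a - a). The set is symmetric: if d ∈ A - A then -d ∈ A - A.
Enumerate nonzero differences d = a - a' with a > a' (then include -d):
Positive differences: {2, 5, 7, 10, 12}
Full difference set: {0} ∪ (positive diffs) ∪ (negative diffs).
|A - A| = 1 + 2·5 = 11 (matches direct enumeration: 11).

|A - A| = 11


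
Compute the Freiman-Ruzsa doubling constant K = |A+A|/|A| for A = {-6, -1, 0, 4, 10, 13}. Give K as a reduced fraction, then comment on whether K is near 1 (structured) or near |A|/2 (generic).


|A| = 6.
Compute A + A by enumerating all 36 pairs.
A + A = {-12, -7, -6, -2, -1, 0, 3, 4, 7, 8, 9, 10, 12, 13, 14, 17, 20, 23, 26}, so |A + A| = 19.
K = |A + A| / |A| = 19/6 (already in lowest terms) ≈ 3.1667.
Reference: AP of size 6 gives K = 11/6 ≈ 1.8333; a fully generic set of size 6 gives K ≈ 3.5000.

|A| = 6, |A + A| = 19, K = 19/6.


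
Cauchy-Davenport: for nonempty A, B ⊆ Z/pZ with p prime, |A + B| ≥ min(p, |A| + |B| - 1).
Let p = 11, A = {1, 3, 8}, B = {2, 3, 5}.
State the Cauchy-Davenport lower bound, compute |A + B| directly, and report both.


Cauchy-Davenport: |A + B| ≥ min(p, |A| + |B| - 1) for A, B nonempty in Z/pZ.
|A| = 3, |B| = 3, p = 11.
CD lower bound = min(11, 3 + 3 - 1) = min(11, 5) = 5.
Compute A + B mod 11 directly:
a = 1: 1+2=3, 1+3=4, 1+5=6
a = 3: 3+2=5, 3+3=6, 3+5=8
a = 8: 8+2=10, 8+3=0, 8+5=2
A + B = {0, 2, 3, 4, 5, 6, 8, 10}, so |A + B| = 8.
Verify: 8 ≥ 5? Yes ✓.

CD lower bound = 5, actual |A + B| = 8.


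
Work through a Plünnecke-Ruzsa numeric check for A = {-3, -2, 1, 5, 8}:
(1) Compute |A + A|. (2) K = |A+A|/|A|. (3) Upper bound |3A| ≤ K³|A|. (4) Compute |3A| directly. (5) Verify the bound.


|A| = 5.
Step 1: Compute A + A by enumerating all 25 pairs.
A + A = {-6, -5, -4, -2, -1, 2, 3, 5, 6, 9, 10, 13, 16}, so |A + A| = 13.
Step 2: Doubling constant K = |A + A|/|A| = 13/5 = 13/5 ≈ 2.6000.
Step 3: Plünnecke-Ruzsa gives |3A| ≤ K³·|A| = (2.6000)³ · 5 ≈ 87.8800.
Step 4: Compute 3A = A + A + A directly by enumerating all triples (a,b,c) ∈ A³; |3A| = 25.
Step 5: Check 25 ≤ 87.8800? Yes ✓.

K = 13/5, Plünnecke-Ruzsa bound K³|A| ≈ 87.8800, |3A| = 25, inequality holds.


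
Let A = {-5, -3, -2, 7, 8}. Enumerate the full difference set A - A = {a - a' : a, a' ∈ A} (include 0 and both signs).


A - A = {a - a' : a, a' ∈ A}.
Compute a - a' for each ordered pair (a, a'):
a = -5: -5--5=0, -5--3=-2, -5--2=-3, -5-7=-12, -5-8=-13
a = -3: -3--5=2, -3--3=0, -3--2=-1, -3-7=-10, -3-8=-11
a = -2: -2--5=3, -2--3=1, -2--2=0, -2-7=-9, -2-8=-10
a = 7: 7--5=12, 7--3=10, 7--2=9, 7-7=0, 7-8=-1
a = 8: 8--5=13, 8--3=11, 8--2=10, 8-7=1, 8-8=0
Collecting distinct values (and noting 0 appears from a-a):
A - A = {-13, -12, -11, -10, -9, -3, -2, -1, 0, 1, 2, 3, 9, 10, 11, 12, 13}
|A - A| = 17

A - A = {-13, -12, -11, -10, -9, -3, -2, -1, 0, 1, 2, 3, 9, 10, 11, 12, 13}


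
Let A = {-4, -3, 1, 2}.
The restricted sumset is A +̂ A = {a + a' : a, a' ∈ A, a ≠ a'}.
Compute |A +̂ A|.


Restricted sumset: A +̂ A = {a + a' : a ∈ A, a' ∈ A, a ≠ a'}.
Equivalently, take A + A and drop any sum 2a that is achievable ONLY as a + a for a ∈ A (i.e. sums representable only with equal summands).
Enumerate pairs (a, a') with a < a' (symmetric, so each unordered pair gives one sum; this covers all a ≠ a'):
  -4 + -3 = -7
  -4 + 1 = -3
  -4 + 2 = -2
  -3 + 1 = -2
  -3 + 2 = -1
  1 + 2 = 3
Collected distinct sums: {-7, -3, -2, -1, 3}
|A +̂ A| = 5
(Reference bound: |A +̂ A| ≥ 2|A| - 3 for |A| ≥ 2, with |A| = 4 giving ≥ 5.)

|A +̂ A| = 5


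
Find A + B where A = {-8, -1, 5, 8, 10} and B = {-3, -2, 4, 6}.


A + B = {a + b : a ∈ A, b ∈ B}.
Enumerate all |A|·|B| = 5·4 = 20 pairs (a, b) and collect distinct sums.
a = -8: -8+-3=-11, -8+-2=-10, -8+4=-4, -8+6=-2
a = -1: -1+-3=-4, -1+-2=-3, -1+4=3, -1+6=5
a = 5: 5+-3=2, 5+-2=3, 5+4=9, 5+6=11
a = 8: 8+-3=5, 8+-2=6, 8+4=12, 8+6=14
a = 10: 10+-3=7, 10+-2=8, 10+4=14, 10+6=16
Collecting distinct sums: A + B = {-11, -10, -4, -3, -2, 2, 3, 5, 6, 7, 8, 9, 11, 12, 14, 16}
|A + B| = 16

A + B = {-11, -10, -4, -3, -2, 2, 3, 5, 6, 7, 8, 9, 11, 12, 14, 16}


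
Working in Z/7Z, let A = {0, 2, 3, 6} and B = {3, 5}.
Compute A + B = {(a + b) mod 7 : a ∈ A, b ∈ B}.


Work in Z/7Z: reduce every sum a + b modulo 7.
Enumerate all 8 pairs:
a = 0: 0+3=3, 0+5=5
a = 2: 2+3=5, 2+5=0
a = 3: 3+3=6, 3+5=1
a = 6: 6+3=2, 6+5=4
Distinct residues collected: {0, 1, 2, 3, 4, 5, 6}
|A + B| = 7 (out of 7 total residues).

A + B = {0, 1, 2, 3, 4, 5, 6}


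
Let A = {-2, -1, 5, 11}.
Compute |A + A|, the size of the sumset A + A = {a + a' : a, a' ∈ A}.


A + A = {a + a' : a, a' ∈ A}; |A| = 4.
General bounds: 2|A| - 1 ≤ |A + A| ≤ |A|(|A|+1)/2, i.e. 7 ≤ |A + A| ≤ 10.
Lower bound 2|A|-1 is attained iff A is an arithmetic progression.
Enumerate sums a + a' for a ≤ a' (symmetric, so this suffices):
a = -2: -2+-2=-4, -2+-1=-3, -2+5=3, -2+11=9
a = -1: -1+-1=-2, -1+5=4, -1+11=10
a = 5: 5+5=10, 5+11=16
a = 11: 11+11=22
Distinct sums: {-4, -3, -2, 3, 4, 9, 10, 16, 22}
|A + A| = 9

|A + A| = 9


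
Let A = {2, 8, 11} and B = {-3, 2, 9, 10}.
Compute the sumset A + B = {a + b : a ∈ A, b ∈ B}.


A + B = {a + b : a ∈ A, b ∈ B}.
Enumerate all |A|·|B| = 3·4 = 12 pairs (a, b) and collect distinct sums.
a = 2: 2+-3=-1, 2+2=4, 2+9=11, 2+10=12
a = 8: 8+-3=5, 8+2=10, 8+9=17, 8+10=18
a = 11: 11+-3=8, 11+2=13, 11+9=20, 11+10=21
Collecting distinct sums: A + B = {-1, 4, 5, 8, 10, 11, 12, 13, 17, 18, 20, 21}
|A + B| = 12

A + B = {-1, 4, 5, 8, 10, 11, 12, 13, 17, 18, 20, 21}


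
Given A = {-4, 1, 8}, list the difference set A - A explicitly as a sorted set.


A - A = {a - a' : a, a' ∈ A}.
Compute a - a' for each ordered pair (a, a'):
a = -4: -4--4=0, -4-1=-5, -4-8=-12
a = 1: 1--4=5, 1-1=0, 1-8=-7
a = 8: 8--4=12, 8-1=7, 8-8=0
Collecting distinct values (and noting 0 appears from a-a):
A - A = {-12, -7, -5, 0, 5, 7, 12}
|A - A| = 7

A - A = {-12, -7, -5, 0, 5, 7, 12}


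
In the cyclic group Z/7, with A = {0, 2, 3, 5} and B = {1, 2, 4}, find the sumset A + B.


Work in Z/7Z: reduce every sum a + b modulo 7.
Enumerate all 12 pairs:
a = 0: 0+1=1, 0+2=2, 0+4=4
a = 2: 2+1=3, 2+2=4, 2+4=6
a = 3: 3+1=4, 3+2=5, 3+4=0
a = 5: 5+1=6, 5+2=0, 5+4=2
Distinct residues collected: {0, 1, 2, 3, 4, 5, 6}
|A + B| = 7 (out of 7 total residues).

A + B = {0, 1, 2, 3, 4, 5, 6}


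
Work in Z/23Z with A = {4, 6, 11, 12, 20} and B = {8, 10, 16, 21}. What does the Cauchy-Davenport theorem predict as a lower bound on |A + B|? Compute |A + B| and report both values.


Cauchy-Davenport: |A + B| ≥ min(p, |A| + |B| - 1) for A, B nonempty in Z/pZ.
|A| = 5, |B| = 4, p = 23.
CD lower bound = min(23, 5 + 4 - 1) = min(23, 8) = 8.
Compute A + B mod 23 directly:
a = 4: 4+8=12, 4+10=14, 4+16=20, 4+21=2
a = 6: 6+8=14, 6+10=16, 6+16=22, 6+21=4
a = 11: 11+8=19, 11+10=21, 11+16=4, 11+21=9
a = 12: 12+8=20, 12+10=22, 12+16=5, 12+21=10
a = 20: 20+8=5, 20+10=7, 20+16=13, 20+21=18
A + B = {2, 4, 5, 7, 9, 10, 12, 13, 14, 16, 18, 19, 20, 21, 22}, so |A + B| = 15.
Verify: 15 ≥ 8? Yes ✓.

CD lower bound = 8, actual |A + B| = 15.


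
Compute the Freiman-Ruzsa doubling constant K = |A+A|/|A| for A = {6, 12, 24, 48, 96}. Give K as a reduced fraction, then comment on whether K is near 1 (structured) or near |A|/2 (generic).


|A| = 5.
Compute A + A by enumerating all 25 pairs.
A + A = {12, 18, 24, 30, 36, 48, 54, 60, 72, 96, 102, 108, 120, 144, 192}, so |A + A| = 15.
K = |A + A| / |A| = 15/5 = 3/1 ≈ 3.0000.
Reference: AP of size 5 gives K = 9/5 ≈ 1.8000; a fully generic set of size 5 gives K ≈ 3.0000.

|A| = 5, |A + A| = 15, K = 15/5 = 3/1.


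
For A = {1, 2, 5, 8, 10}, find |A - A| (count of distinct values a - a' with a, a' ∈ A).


A - A = {a - a' : a, a' ∈ A}; |A| = 5.
Bounds: 2|A|-1 ≤ |A - A| ≤ |A|² - |A| + 1, i.e. 9 ≤ |A - A| ≤ 21.
Note: 0 ∈ A - A always (from a - a). The set is symmetric: if d ∈ A - A then -d ∈ A - A.
Enumerate nonzero differences d = a - a' with a > a' (then include -d):
Positive differences: {1, 2, 3, 4, 5, 6, 7, 8, 9}
Full difference set: {0} ∪ (positive diffs) ∪ (negative diffs).
|A - A| = 1 + 2·9 = 19 (matches direct enumeration: 19).

|A - A| = 19


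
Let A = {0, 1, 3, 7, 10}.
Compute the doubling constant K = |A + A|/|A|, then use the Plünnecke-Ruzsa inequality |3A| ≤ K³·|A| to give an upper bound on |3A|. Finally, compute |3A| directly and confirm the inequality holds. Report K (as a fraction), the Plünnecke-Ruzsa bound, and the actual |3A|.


|A| = 5.
Step 1: Compute A + A by enumerating all 25 pairs.
A + A = {0, 1, 2, 3, 4, 6, 7, 8, 10, 11, 13, 14, 17, 20}, so |A + A| = 14.
Step 2: Doubling constant K = |A + A|/|A| = 14/5 = 14/5 ≈ 2.8000.
Step 3: Plünnecke-Ruzsa gives |3A| ≤ K³·|A| = (2.8000)³ · 5 ≈ 109.7600.
Step 4: Compute 3A = A + A + A directly by enumerating all triples (a,b,c) ∈ A³; |3A| = 25.
Step 5: Check 25 ≤ 109.7600? Yes ✓.

K = 14/5, Plünnecke-Ruzsa bound K³|A| ≈ 109.7600, |3A| = 25, inequality holds.


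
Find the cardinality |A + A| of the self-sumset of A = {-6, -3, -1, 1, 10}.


A + A = {a + a' : a, a' ∈ A}; |A| = 5.
General bounds: 2|A| - 1 ≤ |A + A| ≤ |A|(|A|+1)/2, i.e. 9 ≤ |A + A| ≤ 15.
Lower bound 2|A|-1 is attained iff A is an arithmetic progression.
Enumerate sums a + a' for a ≤ a' (symmetric, so this suffices):
a = -6: -6+-6=-12, -6+-3=-9, -6+-1=-7, -6+1=-5, -6+10=4
a = -3: -3+-3=-6, -3+-1=-4, -3+1=-2, -3+10=7
a = -1: -1+-1=-2, -1+1=0, -1+10=9
a = 1: 1+1=2, 1+10=11
a = 10: 10+10=20
Distinct sums: {-12, -9, -7, -6, -5, -4, -2, 0, 2, 4, 7, 9, 11, 20}
|A + A| = 14

|A + A| = 14


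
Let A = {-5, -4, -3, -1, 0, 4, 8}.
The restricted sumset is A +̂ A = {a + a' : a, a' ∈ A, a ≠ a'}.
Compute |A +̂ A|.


Restricted sumset: A +̂ A = {a + a' : a ∈ A, a' ∈ A, a ≠ a'}.
Equivalently, take A + A and drop any sum 2a that is achievable ONLY as a + a for a ∈ A (i.e. sums representable only with equal summands).
Enumerate pairs (a, a') with a < a' (symmetric, so each unordered pair gives one sum; this covers all a ≠ a'):
  -5 + -4 = -9
  -5 + -3 = -8
  -5 + -1 = -6
  -5 + 0 = -5
  -5 + 4 = -1
  -5 + 8 = 3
  -4 + -3 = -7
  -4 + -1 = -5
  -4 + 0 = -4
  -4 + 4 = 0
  -4 + 8 = 4
  -3 + -1 = -4
  -3 + 0 = -3
  -3 + 4 = 1
  -3 + 8 = 5
  -1 + 0 = -1
  -1 + 4 = 3
  -1 + 8 = 7
  0 + 4 = 4
  0 + 8 = 8
  4 + 8 = 12
Collected distinct sums: {-9, -8, -7, -6, -5, -4, -3, -1, 0, 1, 3, 4, 5, 7, 8, 12}
|A +̂ A| = 16
(Reference bound: |A +̂ A| ≥ 2|A| - 3 for |A| ≥ 2, with |A| = 7 giving ≥ 11.)

|A +̂ A| = 16


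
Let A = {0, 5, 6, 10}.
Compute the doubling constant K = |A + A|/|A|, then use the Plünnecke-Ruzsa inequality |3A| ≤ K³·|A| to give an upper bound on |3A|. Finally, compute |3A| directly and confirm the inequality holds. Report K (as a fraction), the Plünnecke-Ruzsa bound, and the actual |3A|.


|A| = 4.
Step 1: Compute A + A by enumerating all 16 pairs.
A + A = {0, 5, 6, 10, 11, 12, 15, 16, 20}, so |A + A| = 9.
Step 2: Doubling constant K = |A + A|/|A| = 9/4 = 9/4 ≈ 2.2500.
Step 3: Plünnecke-Ruzsa gives |3A| ≤ K³·|A| = (2.2500)³ · 4 ≈ 45.5625.
Step 4: Compute 3A = A + A + A directly by enumerating all triples (a,b,c) ∈ A³; |3A| = 16.
Step 5: Check 16 ≤ 45.5625? Yes ✓.

K = 9/4, Plünnecke-Ruzsa bound K³|A| ≈ 45.5625, |3A| = 16, inequality holds.


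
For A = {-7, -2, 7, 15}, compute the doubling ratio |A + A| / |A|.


|A| = 4.
Compute A + A by enumerating all 16 pairs.
A + A = {-14, -9, -4, 0, 5, 8, 13, 14, 22, 30}, so |A + A| = 10.
K = |A + A| / |A| = 10/4 = 5/2 ≈ 2.5000.
Reference: AP of size 4 gives K = 7/4 ≈ 1.7500; a fully generic set of size 4 gives K ≈ 2.5000.

|A| = 4, |A + A| = 10, K = 10/4 = 5/2.


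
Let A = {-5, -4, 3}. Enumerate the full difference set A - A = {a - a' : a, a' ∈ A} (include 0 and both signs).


A - A = {a - a' : a, a' ∈ A}.
Compute a - a' for each ordered pair (a, a'):
a = -5: -5--5=0, -5--4=-1, -5-3=-8
a = -4: -4--5=1, -4--4=0, -4-3=-7
a = 3: 3--5=8, 3--4=7, 3-3=0
Collecting distinct values (and noting 0 appears from a-a):
A - A = {-8, -7, -1, 0, 1, 7, 8}
|A - A| = 7

A - A = {-8, -7, -1, 0, 1, 7, 8}


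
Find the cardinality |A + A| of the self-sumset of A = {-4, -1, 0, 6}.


A + A = {a + a' : a, a' ∈ A}; |A| = 4.
General bounds: 2|A| - 1 ≤ |A + A| ≤ |A|(|A|+1)/2, i.e. 7 ≤ |A + A| ≤ 10.
Lower bound 2|A|-1 is attained iff A is an arithmetic progression.
Enumerate sums a + a' for a ≤ a' (symmetric, so this suffices):
a = -4: -4+-4=-8, -4+-1=-5, -4+0=-4, -4+6=2
a = -1: -1+-1=-2, -1+0=-1, -1+6=5
a = 0: 0+0=0, 0+6=6
a = 6: 6+6=12
Distinct sums: {-8, -5, -4, -2, -1, 0, 2, 5, 6, 12}
|A + A| = 10

|A + A| = 10


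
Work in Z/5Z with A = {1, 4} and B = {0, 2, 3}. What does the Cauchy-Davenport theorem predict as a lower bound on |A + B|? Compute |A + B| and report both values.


Cauchy-Davenport: |A + B| ≥ min(p, |A| + |B| - 1) for A, B nonempty in Z/pZ.
|A| = 2, |B| = 3, p = 5.
CD lower bound = min(5, 2 + 3 - 1) = min(5, 4) = 4.
Compute A + B mod 5 directly:
a = 1: 1+0=1, 1+2=3, 1+3=4
a = 4: 4+0=4, 4+2=1, 4+3=2
A + B = {1, 2, 3, 4}, so |A + B| = 4.
Verify: 4 ≥ 4? Yes ✓.

CD lower bound = 4, actual |A + B| = 4.


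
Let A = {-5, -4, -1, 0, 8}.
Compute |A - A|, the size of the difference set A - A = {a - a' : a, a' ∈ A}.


A - A = {a - a' : a, a' ∈ A}; |A| = 5.
Bounds: 2|A|-1 ≤ |A - A| ≤ |A|² - |A| + 1, i.e. 9 ≤ |A - A| ≤ 21.
Note: 0 ∈ A - A always (from a - a). The set is symmetric: if d ∈ A - A then -d ∈ A - A.
Enumerate nonzero differences d = a - a' with a > a' (then include -d):
Positive differences: {1, 3, 4, 5, 8, 9, 12, 13}
Full difference set: {0} ∪ (positive diffs) ∪ (negative diffs).
|A - A| = 1 + 2·8 = 17 (matches direct enumeration: 17).

|A - A| = 17


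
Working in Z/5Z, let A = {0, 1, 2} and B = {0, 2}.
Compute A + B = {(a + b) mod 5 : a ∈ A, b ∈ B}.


Work in Z/5Z: reduce every sum a + b modulo 5.
Enumerate all 6 pairs:
a = 0: 0+0=0, 0+2=2
a = 1: 1+0=1, 1+2=3
a = 2: 2+0=2, 2+2=4
Distinct residues collected: {0, 1, 2, 3, 4}
|A + B| = 5 (out of 5 total residues).

A + B = {0, 1, 2, 3, 4}


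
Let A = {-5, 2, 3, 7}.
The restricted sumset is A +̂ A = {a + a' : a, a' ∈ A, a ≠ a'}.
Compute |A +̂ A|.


Restricted sumset: A +̂ A = {a + a' : a ∈ A, a' ∈ A, a ≠ a'}.
Equivalently, take A + A and drop any sum 2a that is achievable ONLY as a + a for a ∈ A (i.e. sums representable only with equal summands).
Enumerate pairs (a, a') with a < a' (symmetric, so each unordered pair gives one sum; this covers all a ≠ a'):
  -5 + 2 = -3
  -5 + 3 = -2
  -5 + 7 = 2
  2 + 3 = 5
  2 + 7 = 9
  3 + 7 = 10
Collected distinct sums: {-3, -2, 2, 5, 9, 10}
|A +̂ A| = 6
(Reference bound: |A +̂ A| ≥ 2|A| - 3 for |A| ≥ 2, with |A| = 4 giving ≥ 5.)

|A +̂ A| = 6


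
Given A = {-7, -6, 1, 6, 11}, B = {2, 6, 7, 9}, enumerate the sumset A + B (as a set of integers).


A + B = {a + b : a ∈ A, b ∈ B}.
Enumerate all |A|·|B| = 5·4 = 20 pairs (a, b) and collect distinct sums.
a = -7: -7+2=-5, -7+6=-1, -7+7=0, -7+9=2
a = -6: -6+2=-4, -6+6=0, -6+7=1, -6+9=3
a = 1: 1+2=3, 1+6=7, 1+7=8, 1+9=10
a = 6: 6+2=8, 6+6=12, 6+7=13, 6+9=15
a = 11: 11+2=13, 11+6=17, 11+7=18, 11+9=20
Collecting distinct sums: A + B = {-5, -4, -1, 0, 1, 2, 3, 7, 8, 10, 12, 13, 15, 17, 18, 20}
|A + B| = 16

A + B = {-5, -4, -1, 0, 1, 2, 3, 7, 8, 10, 12, 13, 15, 17, 18, 20}


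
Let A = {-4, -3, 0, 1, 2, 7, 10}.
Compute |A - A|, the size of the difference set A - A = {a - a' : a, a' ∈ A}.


A - A = {a - a' : a, a' ∈ A}; |A| = 7.
Bounds: 2|A|-1 ≤ |A - A| ≤ |A|² - |A| + 1, i.e. 13 ≤ |A - A| ≤ 43.
Note: 0 ∈ A - A always (from a - a). The set is symmetric: if d ∈ A - A then -d ∈ A - A.
Enumerate nonzero differences d = a - a' with a > a' (then include -d):
Positive differences: {1, 2, 3, 4, 5, 6, 7, 8, 9, 10, 11, 13, 14}
Full difference set: {0} ∪ (positive diffs) ∪ (negative diffs).
|A - A| = 1 + 2·13 = 27 (matches direct enumeration: 27).

|A - A| = 27


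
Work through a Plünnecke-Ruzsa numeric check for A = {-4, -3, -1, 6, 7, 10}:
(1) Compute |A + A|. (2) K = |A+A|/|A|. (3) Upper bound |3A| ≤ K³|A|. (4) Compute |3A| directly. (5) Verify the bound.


|A| = 6.
Step 1: Compute A + A by enumerating all 36 pairs.
A + A = {-8, -7, -6, -5, -4, -2, 2, 3, 4, 5, 6, 7, 9, 12, 13, 14, 16, 17, 20}, so |A + A| = 19.
Step 2: Doubling constant K = |A + A|/|A| = 19/6 = 19/6 ≈ 3.1667.
Step 3: Plünnecke-Ruzsa gives |3A| ≤ K³·|A| = (3.1667)³ · 6 ≈ 190.5278.
Step 4: Compute 3A = A + A + A directly by enumerating all triples (a,b,c) ∈ A³; |3A| = 38.
Step 5: Check 38 ≤ 190.5278? Yes ✓.

K = 19/6, Plünnecke-Ruzsa bound K³|A| ≈ 190.5278, |3A| = 38, inequality holds.


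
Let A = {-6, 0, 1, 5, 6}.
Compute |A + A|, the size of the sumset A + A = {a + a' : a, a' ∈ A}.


A + A = {a + a' : a, a' ∈ A}; |A| = 5.
General bounds: 2|A| - 1 ≤ |A + A| ≤ |A|(|A|+1)/2, i.e. 9 ≤ |A + A| ≤ 15.
Lower bound 2|A|-1 is attained iff A is an arithmetic progression.
Enumerate sums a + a' for a ≤ a' (symmetric, so this suffices):
a = -6: -6+-6=-12, -6+0=-6, -6+1=-5, -6+5=-1, -6+6=0
a = 0: 0+0=0, 0+1=1, 0+5=5, 0+6=6
a = 1: 1+1=2, 1+5=6, 1+6=7
a = 5: 5+5=10, 5+6=11
a = 6: 6+6=12
Distinct sums: {-12, -6, -5, -1, 0, 1, 2, 5, 6, 7, 10, 11, 12}
|A + A| = 13

|A + A| = 13


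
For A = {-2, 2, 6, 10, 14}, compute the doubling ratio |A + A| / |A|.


|A| = 5.
Compute A + A by enumerating all 25 pairs.
A + A = {-4, 0, 4, 8, 12, 16, 20, 24, 28}, so |A + A| = 9.
K = |A + A| / |A| = 9/5 (already in lowest terms) ≈ 1.8000.
Reference: AP of size 5 gives K = 9/5 ≈ 1.8000; a fully generic set of size 5 gives K ≈ 3.0000.

|A| = 5, |A + A| = 9, K = 9/5.


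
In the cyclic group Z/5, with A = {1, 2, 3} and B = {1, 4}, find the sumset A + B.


Work in Z/5Z: reduce every sum a + b modulo 5.
Enumerate all 6 pairs:
a = 1: 1+1=2, 1+4=0
a = 2: 2+1=3, 2+4=1
a = 3: 3+1=4, 3+4=2
Distinct residues collected: {0, 1, 2, 3, 4}
|A + B| = 5 (out of 5 total residues).

A + B = {0, 1, 2, 3, 4}


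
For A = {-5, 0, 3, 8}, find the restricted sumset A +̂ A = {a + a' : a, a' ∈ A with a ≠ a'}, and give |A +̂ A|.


Restricted sumset: A +̂ A = {a + a' : a ∈ A, a' ∈ A, a ≠ a'}.
Equivalently, take A + A and drop any sum 2a that is achievable ONLY as a + a for a ∈ A (i.e. sums representable only with equal summands).
Enumerate pairs (a, a') with a < a' (symmetric, so each unordered pair gives one sum; this covers all a ≠ a'):
  -5 + 0 = -5
  -5 + 3 = -2
  -5 + 8 = 3
  0 + 3 = 3
  0 + 8 = 8
  3 + 8 = 11
Collected distinct sums: {-5, -2, 3, 8, 11}
|A +̂ A| = 5
(Reference bound: |A +̂ A| ≥ 2|A| - 3 for |A| ≥ 2, with |A| = 4 giving ≥ 5.)

|A +̂ A| = 5


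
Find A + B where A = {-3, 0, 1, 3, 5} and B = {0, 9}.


A + B = {a + b : a ∈ A, b ∈ B}.
Enumerate all |A|·|B| = 5·2 = 10 pairs (a, b) and collect distinct sums.
a = -3: -3+0=-3, -3+9=6
a = 0: 0+0=0, 0+9=9
a = 1: 1+0=1, 1+9=10
a = 3: 3+0=3, 3+9=12
a = 5: 5+0=5, 5+9=14
Collecting distinct sums: A + B = {-3, 0, 1, 3, 5, 6, 9, 10, 12, 14}
|A + B| = 10

A + B = {-3, 0, 1, 3, 5, 6, 9, 10, 12, 14}


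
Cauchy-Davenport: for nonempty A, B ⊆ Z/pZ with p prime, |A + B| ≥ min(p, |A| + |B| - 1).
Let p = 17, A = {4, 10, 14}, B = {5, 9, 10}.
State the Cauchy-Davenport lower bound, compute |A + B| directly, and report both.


Cauchy-Davenport: |A + B| ≥ min(p, |A| + |B| - 1) for A, B nonempty in Z/pZ.
|A| = 3, |B| = 3, p = 17.
CD lower bound = min(17, 3 + 3 - 1) = min(17, 5) = 5.
Compute A + B mod 17 directly:
a = 4: 4+5=9, 4+9=13, 4+10=14
a = 10: 10+5=15, 10+9=2, 10+10=3
a = 14: 14+5=2, 14+9=6, 14+10=7
A + B = {2, 3, 6, 7, 9, 13, 14, 15}, so |A + B| = 8.
Verify: 8 ≥ 5? Yes ✓.

CD lower bound = 5, actual |A + B| = 8.


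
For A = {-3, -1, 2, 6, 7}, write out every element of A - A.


A - A = {a - a' : a, a' ∈ A}.
Compute a - a' for each ordered pair (a, a'):
a = -3: -3--3=0, -3--1=-2, -3-2=-5, -3-6=-9, -3-7=-10
a = -1: -1--3=2, -1--1=0, -1-2=-3, -1-6=-7, -1-7=-8
a = 2: 2--3=5, 2--1=3, 2-2=0, 2-6=-4, 2-7=-5
a = 6: 6--3=9, 6--1=7, 6-2=4, 6-6=0, 6-7=-1
a = 7: 7--3=10, 7--1=8, 7-2=5, 7-6=1, 7-7=0
Collecting distinct values (and noting 0 appears from a-a):
A - A = {-10, -9, -8, -7, -5, -4, -3, -2, -1, 0, 1, 2, 3, 4, 5, 7, 8, 9, 10}
|A - A| = 19

A - A = {-10, -9, -8, -7, -5, -4, -3, -2, -1, 0, 1, 2, 3, 4, 5, 7, 8, 9, 10}


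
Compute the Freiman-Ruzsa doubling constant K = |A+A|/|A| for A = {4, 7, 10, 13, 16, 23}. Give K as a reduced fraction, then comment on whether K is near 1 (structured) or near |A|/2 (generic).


|A| = 6.
Compute A + A by enumerating all 36 pairs.
A + A = {8, 11, 14, 17, 20, 23, 26, 27, 29, 30, 32, 33, 36, 39, 46}, so |A + A| = 15.
K = |A + A| / |A| = 15/6 = 5/2 ≈ 2.5000.
Reference: AP of size 6 gives K = 11/6 ≈ 1.8333; a fully generic set of size 6 gives K ≈ 3.5000.

|A| = 6, |A + A| = 15, K = 15/6 = 5/2.


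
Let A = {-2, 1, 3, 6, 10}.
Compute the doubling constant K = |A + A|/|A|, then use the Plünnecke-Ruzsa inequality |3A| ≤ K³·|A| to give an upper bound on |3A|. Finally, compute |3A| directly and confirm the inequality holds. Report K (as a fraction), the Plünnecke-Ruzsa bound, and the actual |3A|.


|A| = 5.
Step 1: Compute A + A by enumerating all 25 pairs.
A + A = {-4, -1, 1, 2, 4, 6, 7, 8, 9, 11, 12, 13, 16, 20}, so |A + A| = 14.
Step 2: Doubling constant K = |A + A|/|A| = 14/5 = 14/5 ≈ 2.8000.
Step 3: Plünnecke-Ruzsa gives |3A| ≤ K³·|A| = (2.8000)³ · 5 ≈ 109.7600.
Step 4: Compute 3A = A + A + A directly by enumerating all triples (a,b,c) ∈ A³; |3A| = 27.
Step 5: Check 27 ≤ 109.7600? Yes ✓.

K = 14/5, Plünnecke-Ruzsa bound K³|A| ≈ 109.7600, |3A| = 27, inequality holds.


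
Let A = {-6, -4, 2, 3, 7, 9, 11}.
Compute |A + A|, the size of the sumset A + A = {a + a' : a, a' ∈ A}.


A + A = {a + a' : a, a' ∈ A}; |A| = 7.
General bounds: 2|A| - 1 ≤ |A + A| ≤ |A|(|A|+1)/2, i.e. 13 ≤ |A + A| ≤ 28.
Lower bound 2|A|-1 is attained iff A is an arithmetic progression.
Enumerate sums a + a' for a ≤ a' (symmetric, so this suffices):
a = -6: -6+-6=-12, -6+-4=-10, -6+2=-4, -6+3=-3, -6+7=1, -6+9=3, -6+11=5
a = -4: -4+-4=-8, -4+2=-2, -4+3=-1, -4+7=3, -4+9=5, -4+11=7
a = 2: 2+2=4, 2+3=5, 2+7=9, 2+9=11, 2+11=13
a = 3: 3+3=6, 3+7=10, 3+9=12, 3+11=14
a = 7: 7+7=14, 7+9=16, 7+11=18
a = 9: 9+9=18, 9+11=20
a = 11: 11+11=22
Distinct sums: {-12, -10, -8, -4, -3, -2, -1, 1, 3, 4, 5, 6, 7, 9, 10, 11, 12, 13, 14, 16, 18, 20, 22}
|A + A| = 23

|A + A| = 23


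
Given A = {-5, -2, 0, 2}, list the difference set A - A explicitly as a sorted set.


A - A = {a - a' : a, a' ∈ A}.
Compute a - a' for each ordered pair (a, a'):
a = -5: -5--5=0, -5--2=-3, -5-0=-5, -5-2=-7
a = -2: -2--5=3, -2--2=0, -2-0=-2, -2-2=-4
a = 0: 0--5=5, 0--2=2, 0-0=0, 0-2=-2
a = 2: 2--5=7, 2--2=4, 2-0=2, 2-2=0
Collecting distinct values (and noting 0 appears from a-a):
A - A = {-7, -5, -4, -3, -2, 0, 2, 3, 4, 5, 7}
|A - A| = 11

A - A = {-7, -5, -4, -3, -2, 0, 2, 3, 4, 5, 7}


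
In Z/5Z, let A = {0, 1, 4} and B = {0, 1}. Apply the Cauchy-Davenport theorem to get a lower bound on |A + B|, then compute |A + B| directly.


Cauchy-Davenport: |A + B| ≥ min(p, |A| + |B| - 1) for A, B nonempty in Z/pZ.
|A| = 3, |B| = 2, p = 5.
CD lower bound = min(5, 3 + 2 - 1) = min(5, 4) = 4.
Compute A + B mod 5 directly:
a = 0: 0+0=0, 0+1=1
a = 1: 1+0=1, 1+1=2
a = 4: 4+0=4, 4+1=0
A + B = {0, 1, 2, 4}, so |A + B| = 4.
Verify: 4 ≥ 4? Yes ✓.

CD lower bound = 4, actual |A + B| = 4.


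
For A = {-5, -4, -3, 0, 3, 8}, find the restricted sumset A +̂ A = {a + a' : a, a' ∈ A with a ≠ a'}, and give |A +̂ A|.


Restricted sumset: A +̂ A = {a + a' : a ∈ A, a' ∈ A, a ≠ a'}.
Equivalently, take A + A and drop any sum 2a that is achievable ONLY as a + a for a ∈ A (i.e. sums representable only with equal summands).
Enumerate pairs (a, a') with a < a' (symmetric, so each unordered pair gives one sum; this covers all a ≠ a'):
  -5 + -4 = -9
  -5 + -3 = -8
  -5 + 0 = -5
  -5 + 3 = -2
  -5 + 8 = 3
  -4 + -3 = -7
  -4 + 0 = -4
  -4 + 3 = -1
  -4 + 8 = 4
  -3 + 0 = -3
  -3 + 3 = 0
  -3 + 8 = 5
  0 + 3 = 3
  0 + 8 = 8
  3 + 8 = 11
Collected distinct sums: {-9, -8, -7, -5, -4, -3, -2, -1, 0, 3, 4, 5, 8, 11}
|A +̂ A| = 14
(Reference bound: |A +̂ A| ≥ 2|A| - 3 for |A| ≥ 2, with |A| = 6 giving ≥ 9.)

|A +̂ A| = 14


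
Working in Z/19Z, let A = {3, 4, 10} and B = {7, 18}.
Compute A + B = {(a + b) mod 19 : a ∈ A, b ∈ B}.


Work in Z/19Z: reduce every sum a + b modulo 19.
Enumerate all 6 pairs:
a = 3: 3+7=10, 3+18=2
a = 4: 4+7=11, 4+18=3
a = 10: 10+7=17, 10+18=9
Distinct residues collected: {2, 3, 9, 10, 11, 17}
|A + B| = 6 (out of 19 total residues).

A + B = {2, 3, 9, 10, 11, 17}


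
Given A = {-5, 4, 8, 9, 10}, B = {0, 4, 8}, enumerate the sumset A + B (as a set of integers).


A + B = {a + b : a ∈ A, b ∈ B}.
Enumerate all |A|·|B| = 5·3 = 15 pairs (a, b) and collect distinct sums.
a = -5: -5+0=-5, -5+4=-1, -5+8=3
a = 4: 4+0=4, 4+4=8, 4+8=12
a = 8: 8+0=8, 8+4=12, 8+8=16
a = 9: 9+0=9, 9+4=13, 9+8=17
a = 10: 10+0=10, 10+4=14, 10+8=18
Collecting distinct sums: A + B = {-5, -1, 3, 4, 8, 9, 10, 12, 13, 14, 16, 17, 18}
|A + B| = 13

A + B = {-5, -1, 3, 4, 8, 9, 10, 12, 13, 14, 16, 17, 18}


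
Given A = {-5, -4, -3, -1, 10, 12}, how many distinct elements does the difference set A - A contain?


A - A = {a - a' : a, a' ∈ A}; |A| = 6.
Bounds: 2|A|-1 ≤ |A - A| ≤ |A|² - |A| + 1, i.e. 11 ≤ |A - A| ≤ 31.
Note: 0 ∈ A - A always (from a - a). The set is symmetric: if d ∈ A - A then -d ∈ A - A.
Enumerate nonzero differences d = a - a' with a > a' (then include -d):
Positive differences: {1, 2, 3, 4, 11, 13, 14, 15, 16, 17}
Full difference set: {0} ∪ (positive diffs) ∪ (negative diffs).
|A - A| = 1 + 2·10 = 21 (matches direct enumeration: 21).

|A - A| = 21


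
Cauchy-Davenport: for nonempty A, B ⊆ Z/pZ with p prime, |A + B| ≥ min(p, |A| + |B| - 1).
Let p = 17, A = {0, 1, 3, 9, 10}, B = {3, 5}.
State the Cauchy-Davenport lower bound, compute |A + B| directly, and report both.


Cauchy-Davenport: |A + B| ≥ min(p, |A| + |B| - 1) for A, B nonempty in Z/pZ.
|A| = 5, |B| = 2, p = 17.
CD lower bound = min(17, 5 + 2 - 1) = min(17, 6) = 6.
Compute A + B mod 17 directly:
a = 0: 0+3=3, 0+5=5
a = 1: 1+3=4, 1+5=6
a = 3: 3+3=6, 3+5=8
a = 9: 9+3=12, 9+5=14
a = 10: 10+3=13, 10+5=15
A + B = {3, 4, 5, 6, 8, 12, 13, 14, 15}, so |A + B| = 9.
Verify: 9 ≥ 6? Yes ✓.

CD lower bound = 6, actual |A + B| = 9.


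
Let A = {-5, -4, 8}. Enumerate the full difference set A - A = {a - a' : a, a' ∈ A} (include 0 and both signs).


A - A = {a - a' : a, a' ∈ A}.
Compute a - a' for each ordered pair (a, a'):
a = -5: -5--5=0, -5--4=-1, -5-8=-13
a = -4: -4--5=1, -4--4=0, -4-8=-12
a = 8: 8--5=13, 8--4=12, 8-8=0
Collecting distinct values (and noting 0 appears from a-a):
A - A = {-13, -12, -1, 0, 1, 12, 13}
|A - A| = 7

A - A = {-13, -12, -1, 0, 1, 12, 13}


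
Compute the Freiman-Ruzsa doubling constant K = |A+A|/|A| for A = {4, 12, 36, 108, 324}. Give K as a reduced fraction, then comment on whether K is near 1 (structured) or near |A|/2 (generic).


|A| = 5.
Compute A + A by enumerating all 25 pairs.
A + A = {8, 16, 24, 40, 48, 72, 112, 120, 144, 216, 328, 336, 360, 432, 648}, so |A + A| = 15.
K = |A + A| / |A| = 15/5 = 3/1 ≈ 3.0000.
Reference: AP of size 5 gives K = 9/5 ≈ 1.8000; a fully generic set of size 5 gives K ≈ 3.0000.

|A| = 5, |A + A| = 15, K = 15/5 = 3/1.


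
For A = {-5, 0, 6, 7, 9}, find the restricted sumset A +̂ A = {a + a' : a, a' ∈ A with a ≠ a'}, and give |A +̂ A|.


Restricted sumset: A +̂ A = {a + a' : a ∈ A, a' ∈ A, a ≠ a'}.
Equivalently, take A + A and drop any sum 2a that is achievable ONLY as a + a for a ∈ A (i.e. sums representable only with equal summands).
Enumerate pairs (a, a') with a < a' (symmetric, so each unordered pair gives one sum; this covers all a ≠ a'):
  -5 + 0 = -5
  -5 + 6 = 1
  -5 + 7 = 2
  -5 + 9 = 4
  0 + 6 = 6
  0 + 7 = 7
  0 + 9 = 9
  6 + 7 = 13
  6 + 9 = 15
  7 + 9 = 16
Collected distinct sums: {-5, 1, 2, 4, 6, 7, 9, 13, 15, 16}
|A +̂ A| = 10
(Reference bound: |A +̂ A| ≥ 2|A| - 3 for |A| ≥ 2, with |A| = 5 giving ≥ 7.)

|A +̂ A| = 10


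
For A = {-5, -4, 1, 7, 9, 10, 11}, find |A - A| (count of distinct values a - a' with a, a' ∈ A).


A - A = {a - a' : a, a' ∈ A}; |A| = 7.
Bounds: 2|A|-1 ≤ |A - A| ≤ |A|² - |A| + 1, i.e. 13 ≤ |A - A| ≤ 43.
Note: 0 ∈ A - A always (from a - a). The set is symmetric: if d ∈ A - A then -d ∈ A - A.
Enumerate nonzero differences d = a - a' with a > a' (then include -d):
Positive differences: {1, 2, 3, 4, 5, 6, 8, 9, 10, 11, 12, 13, 14, 15, 16}
Full difference set: {0} ∪ (positive diffs) ∪ (negative diffs).
|A - A| = 1 + 2·15 = 31 (matches direct enumeration: 31).

|A - A| = 31


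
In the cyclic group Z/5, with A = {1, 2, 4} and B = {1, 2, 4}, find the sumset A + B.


Work in Z/5Z: reduce every sum a + b modulo 5.
Enumerate all 9 pairs:
a = 1: 1+1=2, 1+2=3, 1+4=0
a = 2: 2+1=3, 2+2=4, 2+4=1
a = 4: 4+1=0, 4+2=1, 4+4=3
Distinct residues collected: {0, 1, 2, 3, 4}
|A + B| = 5 (out of 5 total residues).

A + B = {0, 1, 2, 3, 4}


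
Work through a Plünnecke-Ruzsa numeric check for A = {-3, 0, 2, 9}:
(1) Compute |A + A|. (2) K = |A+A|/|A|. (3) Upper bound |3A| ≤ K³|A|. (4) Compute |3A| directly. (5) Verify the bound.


|A| = 4.
Step 1: Compute A + A by enumerating all 16 pairs.
A + A = {-6, -3, -1, 0, 2, 4, 6, 9, 11, 18}, so |A + A| = 10.
Step 2: Doubling constant K = |A + A|/|A| = 10/4 = 10/4 ≈ 2.5000.
Step 3: Plünnecke-Ruzsa gives |3A| ≤ K³·|A| = (2.5000)³ · 4 ≈ 62.5000.
Step 4: Compute 3A = A + A + A directly by enumerating all triples (a,b,c) ∈ A³; |3A| = 19.
Step 5: Check 19 ≤ 62.5000? Yes ✓.

K = 10/4, Plünnecke-Ruzsa bound K³|A| ≈ 62.5000, |3A| = 19, inequality holds.


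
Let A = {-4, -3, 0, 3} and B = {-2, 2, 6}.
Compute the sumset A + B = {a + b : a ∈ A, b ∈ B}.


A + B = {a + b : a ∈ A, b ∈ B}.
Enumerate all |A|·|B| = 4·3 = 12 pairs (a, b) and collect distinct sums.
a = -4: -4+-2=-6, -4+2=-2, -4+6=2
a = -3: -3+-2=-5, -3+2=-1, -3+6=3
a = 0: 0+-2=-2, 0+2=2, 0+6=6
a = 3: 3+-2=1, 3+2=5, 3+6=9
Collecting distinct sums: A + B = {-6, -5, -2, -1, 1, 2, 3, 5, 6, 9}
|A + B| = 10

A + B = {-6, -5, -2, -1, 1, 2, 3, 5, 6, 9}


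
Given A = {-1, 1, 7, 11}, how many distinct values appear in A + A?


A + A = {a + a' : a, a' ∈ A}; |A| = 4.
General bounds: 2|A| - 1 ≤ |A + A| ≤ |A|(|A|+1)/2, i.e. 7 ≤ |A + A| ≤ 10.
Lower bound 2|A|-1 is attained iff A is an arithmetic progression.
Enumerate sums a + a' for a ≤ a' (symmetric, so this suffices):
a = -1: -1+-1=-2, -1+1=0, -1+7=6, -1+11=10
a = 1: 1+1=2, 1+7=8, 1+11=12
a = 7: 7+7=14, 7+11=18
a = 11: 11+11=22
Distinct sums: {-2, 0, 2, 6, 8, 10, 12, 14, 18, 22}
|A + A| = 10

|A + A| = 10


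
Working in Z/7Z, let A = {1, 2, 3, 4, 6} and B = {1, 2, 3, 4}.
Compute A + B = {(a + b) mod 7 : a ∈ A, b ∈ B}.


Work in Z/7Z: reduce every sum a + b modulo 7.
Enumerate all 20 pairs:
a = 1: 1+1=2, 1+2=3, 1+3=4, 1+4=5
a = 2: 2+1=3, 2+2=4, 2+3=5, 2+4=6
a = 3: 3+1=4, 3+2=5, 3+3=6, 3+4=0
a = 4: 4+1=5, 4+2=6, 4+3=0, 4+4=1
a = 6: 6+1=0, 6+2=1, 6+3=2, 6+4=3
Distinct residues collected: {0, 1, 2, 3, 4, 5, 6}
|A + B| = 7 (out of 7 total residues).

A + B = {0, 1, 2, 3, 4, 5, 6}


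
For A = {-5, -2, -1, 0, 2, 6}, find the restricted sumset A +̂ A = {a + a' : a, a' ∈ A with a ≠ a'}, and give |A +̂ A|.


Restricted sumset: A +̂ A = {a + a' : a ∈ A, a' ∈ A, a ≠ a'}.
Equivalently, take A + A and drop any sum 2a that is achievable ONLY as a + a for a ∈ A (i.e. sums representable only with equal summands).
Enumerate pairs (a, a') with a < a' (symmetric, so each unordered pair gives one sum; this covers all a ≠ a'):
  -5 + -2 = -7
  -5 + -1 = -6
  -5 + 0 = -5
  -5 + 2 = -3
  -5 + 6 = 1
  -2 + -1 = -3
  -2 + 0 = -2
  -2 + 2 = 0
  -2 + 6 = 4
  -1 + 0 = -1
  -1 + 2 = 1
  -1 + 6 = 5
  0 + 2 = 2
  0 + 6 = 6
  2 + 6 = 8
Collected distinct sums: {-7, -6, -5, -3, -2, -1, 0, 1, 2, 4, 5, 6, 8}
|A +̂ A| = 13
(Reference bound: |A +̂ A| ≥ 2|A| - 3 for |A| ≥ 2, with |A| = 6 giving ≥ 9.)

|A +̂ A| = 13


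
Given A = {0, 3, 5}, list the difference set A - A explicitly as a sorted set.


A - A = {a - a' : a, a' ∈ A}.
Compute a - a' for each ordered pair (a, a'):
a = 0: 0-0=0, 0-3=-3, 0-5=-5
a = 3: 3-0=3, 3-3=0, 3-5=-2
a = 5: 5-0=5, 5-3=2, 5-5=0
Collecting distinct values (and noting 0 appears from a-a):
A - A = {-5, -3, -2, 0, 2, 3, 5}
|A - A| = 7

A - A = {-5, -3, -2, 0, 2, 3, 5}


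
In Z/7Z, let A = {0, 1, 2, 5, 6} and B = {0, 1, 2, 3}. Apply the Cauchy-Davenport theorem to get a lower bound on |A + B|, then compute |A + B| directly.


Cauchy-Davenport: |A + B| ≥ min(p, |A| + |B| - 1) for A, B nonempty in Z/pZ.
|A| = 5, |B| = 4, p = 7.
CD lower bound = min(7, 5 + 4 - 1) = min(7, 8) = 7.
Compute A + B mod 7 directly:
a = 0: 0+0=0, 0+1=1, 0+2=2, 0+3=3
a = 1: 1+0=1, 1+1=2, 1+2=3, 1+3=4
a = 2: 2+0=2, 2+1=3, 2+2=4, 2+3=5
a = 5: 5+0=5, 5+1=6, 5+2=0, 5+3=1
a = 6: 6+0=6, 6+1=0, 6+2=1, 6+3=2
A + B = {0, 1, 2, 3, 4, 5, 6}, so |A + B| = 7.
Verify: 7 ≥ 7? Yes ✓.

CD lower bound = 7, actual |A + B| = 7.


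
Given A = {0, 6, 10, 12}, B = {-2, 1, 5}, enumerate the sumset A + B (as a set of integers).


A + B = {a + b : a ∈ A, b ∈ B}.
Enumerate all |A|·|B| = 4·3 = 12 pairs (a, b) and collect distinct sums.
a = 0: 0+-2=-2, 0+1=1, 0+5=5
a = 6: 6+-2=4, 6+1=7, 6+5=11
a = 10: 10+-2=8, 10+1=11, 10+5=15
a = 12: 12+-2=10, 12+1=13, 12+5=17
Collecting distinct sums: A + B = {-2, 1, 4, 5, 7, 8, 10, 11, 13, 15, 17}
|A + B| = 11

A + B = {-2, 1, 4, 5, 7, 8, 10, 11, 13, 15, 17}


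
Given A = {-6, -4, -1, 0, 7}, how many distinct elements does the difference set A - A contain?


A - A = {a - a' : a, a' ∈ A}; |A| = 5.
Bounds: 2|A|-1 ≤ |A - A| ≤ |A|² - |A| + 1, i.e. 9 ≤ |A - A| ≤ 21.
Note: 0 ∈ A - A always (from a - a). The set is symmetric: if d ∈ A - A then -d ∈ A - A.
Enumerate nonzero differences d = a - a' with a > a' (then include -d):
Positive differences: {1, 2, 3, 4, 5, 6, 7, 8, 11, 13}
Full difference set: {0} ∪ (positive diffs) ∪ (negative diffs).
|A - A| = 1 + 2·10 = 21 (matches direct enumeration: 21).

|A - A| = 21


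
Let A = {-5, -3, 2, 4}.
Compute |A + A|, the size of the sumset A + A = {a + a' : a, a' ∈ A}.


A + A = {a + a' : a, a' ∈ A}; |A| = 4.
General bounds: 2|A| - 1 ≤ |A + A| ≤ |A|(|A|+1)/2, i.e. 7 ≤ |A + A| ≤ 10.
Lower bound 2|A|-1 is attained iff A is an arithmetic progression.
Enumerate sums a + a' for a ≤ a' (symmetric, so this suffices):
a = -5: -5+-5=-10, -5+-3=-8, -5+2=-3, -5+4=-1
a = -3: -3+-3=-6, -3+2=-1, -3+4=1
a = 2: 2+2=4, 2+4=6
a = 4: 4+4=8
Distinct sums: {-10, -8, -6, -3, -1, 1, 4, 6, 8}
|A + A| = 9

|A + A| = 9
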